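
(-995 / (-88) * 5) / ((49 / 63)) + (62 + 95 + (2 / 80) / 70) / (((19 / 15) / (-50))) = -8960430 / 1463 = -6124.70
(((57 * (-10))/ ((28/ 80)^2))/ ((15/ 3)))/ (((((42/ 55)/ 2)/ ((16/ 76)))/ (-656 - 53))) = 124784000/ 343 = 363801.75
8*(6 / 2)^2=72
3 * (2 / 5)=6 / 5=1.20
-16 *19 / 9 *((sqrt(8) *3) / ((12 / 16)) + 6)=-2432 *sqrt(2) / 9-608 / 3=-584.82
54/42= 9/7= 1.29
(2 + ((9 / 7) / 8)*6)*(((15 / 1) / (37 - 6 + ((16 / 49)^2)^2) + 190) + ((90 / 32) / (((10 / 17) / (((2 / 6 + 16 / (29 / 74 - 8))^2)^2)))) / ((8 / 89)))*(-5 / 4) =-12231102312019576841468806265 / 4634888872218367456382976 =-2638.92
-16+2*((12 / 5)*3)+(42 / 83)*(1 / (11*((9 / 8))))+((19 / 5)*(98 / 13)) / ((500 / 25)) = -225751 / 1780350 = -0.13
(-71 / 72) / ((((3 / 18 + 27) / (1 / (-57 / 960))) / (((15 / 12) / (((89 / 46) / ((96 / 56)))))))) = 1306400 / 1929431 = 0.68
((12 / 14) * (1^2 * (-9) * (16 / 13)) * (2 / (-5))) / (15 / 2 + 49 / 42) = 2592 / 5915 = 0.44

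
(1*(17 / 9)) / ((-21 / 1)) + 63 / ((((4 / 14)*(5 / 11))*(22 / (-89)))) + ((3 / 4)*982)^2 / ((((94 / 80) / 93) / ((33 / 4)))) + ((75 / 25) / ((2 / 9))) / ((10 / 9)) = 354194767.75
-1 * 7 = -7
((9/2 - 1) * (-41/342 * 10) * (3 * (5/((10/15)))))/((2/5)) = -35875/152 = -236.02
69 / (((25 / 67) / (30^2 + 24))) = 4271652 / 25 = 170866.08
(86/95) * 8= 688/95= 7.24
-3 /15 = -0.20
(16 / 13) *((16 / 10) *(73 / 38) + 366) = 560992 / 1235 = 454.24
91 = 91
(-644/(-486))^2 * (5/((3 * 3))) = 518420/531441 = 0.98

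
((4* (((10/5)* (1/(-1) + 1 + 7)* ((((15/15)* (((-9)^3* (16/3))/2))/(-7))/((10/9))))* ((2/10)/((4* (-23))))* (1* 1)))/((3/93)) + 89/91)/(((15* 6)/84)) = -98610082/112125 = -879.47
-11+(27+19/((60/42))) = 293/10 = 29.30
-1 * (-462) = 462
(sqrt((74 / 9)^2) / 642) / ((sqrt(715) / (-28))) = -1036 * sqrt(715) / 2065635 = -0.01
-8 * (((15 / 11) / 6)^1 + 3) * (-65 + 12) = 15052 / 11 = 1368.36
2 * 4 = 8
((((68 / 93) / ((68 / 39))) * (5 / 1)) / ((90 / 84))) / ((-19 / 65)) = -11830 / 1767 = -6.69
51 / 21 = 17 / 7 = 2.43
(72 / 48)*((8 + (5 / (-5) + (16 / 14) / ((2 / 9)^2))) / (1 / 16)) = 5064 / 7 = 723.43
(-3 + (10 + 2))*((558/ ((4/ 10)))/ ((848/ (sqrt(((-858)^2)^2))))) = 2310634755/ 212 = 10899220.54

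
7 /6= 1.17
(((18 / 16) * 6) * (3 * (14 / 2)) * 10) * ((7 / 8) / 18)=2205 / 32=68.91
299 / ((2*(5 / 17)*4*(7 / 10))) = 5083 / 28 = 181.54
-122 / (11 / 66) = -732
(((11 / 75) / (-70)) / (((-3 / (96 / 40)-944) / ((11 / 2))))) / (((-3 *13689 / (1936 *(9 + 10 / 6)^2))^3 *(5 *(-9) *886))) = 471380164353103757312 / 9989843578123715038467905625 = 0.00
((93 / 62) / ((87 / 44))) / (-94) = -11 / 1363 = -0.01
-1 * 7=-7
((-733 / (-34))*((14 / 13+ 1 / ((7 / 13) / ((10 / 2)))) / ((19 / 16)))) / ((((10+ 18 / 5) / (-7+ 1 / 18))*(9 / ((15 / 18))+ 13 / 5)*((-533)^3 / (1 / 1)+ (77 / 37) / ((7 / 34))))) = 15984439375 / 337616346596930037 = 0.00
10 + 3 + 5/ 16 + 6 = 309/ 16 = 19.31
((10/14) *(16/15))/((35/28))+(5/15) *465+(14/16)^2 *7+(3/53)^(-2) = 473.08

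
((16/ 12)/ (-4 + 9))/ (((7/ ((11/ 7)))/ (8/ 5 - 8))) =-0.38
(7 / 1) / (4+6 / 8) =28 / 19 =1.47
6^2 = 36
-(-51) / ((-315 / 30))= -34 / 7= -4.86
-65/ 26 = -5/ 2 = -2.50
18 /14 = 9 /7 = 1.29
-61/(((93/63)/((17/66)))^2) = -863821/465124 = -1.86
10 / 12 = 5 / 6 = 0.83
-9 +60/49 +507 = 24462/49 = 499.22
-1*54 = -54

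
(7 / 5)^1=7 / 5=1.40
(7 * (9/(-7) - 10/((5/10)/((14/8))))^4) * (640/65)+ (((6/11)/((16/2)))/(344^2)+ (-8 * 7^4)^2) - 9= 11339917536271784769/23217049856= 488430597.63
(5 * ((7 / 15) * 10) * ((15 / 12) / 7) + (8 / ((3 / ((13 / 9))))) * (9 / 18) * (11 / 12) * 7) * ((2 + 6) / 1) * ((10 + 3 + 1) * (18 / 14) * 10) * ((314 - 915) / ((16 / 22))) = -176976470 / 9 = -19664052.22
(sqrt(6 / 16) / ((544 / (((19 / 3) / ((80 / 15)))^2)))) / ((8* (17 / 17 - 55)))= -361* sqrt(6) / 240648192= -0.00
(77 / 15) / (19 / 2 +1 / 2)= 77 / 150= 0.51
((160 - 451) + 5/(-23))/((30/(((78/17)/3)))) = -5122/345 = -14.85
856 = 856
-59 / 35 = -1.69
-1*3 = -3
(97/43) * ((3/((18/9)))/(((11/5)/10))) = 7275/473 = 15.38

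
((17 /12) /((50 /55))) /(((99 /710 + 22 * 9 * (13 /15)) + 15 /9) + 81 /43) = 0.01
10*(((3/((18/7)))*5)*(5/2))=875/6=145.83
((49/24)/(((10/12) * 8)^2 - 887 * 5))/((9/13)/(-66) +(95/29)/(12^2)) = -1567566/41327045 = -0.04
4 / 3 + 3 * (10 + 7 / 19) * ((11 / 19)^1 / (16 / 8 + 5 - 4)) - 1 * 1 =6862 / 1083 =6.34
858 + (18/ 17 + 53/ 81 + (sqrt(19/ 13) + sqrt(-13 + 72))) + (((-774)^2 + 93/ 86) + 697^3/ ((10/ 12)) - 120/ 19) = sqrt(247)/ 13 + sqrt(59) + 4578005627137969/ 11250090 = 406930586.97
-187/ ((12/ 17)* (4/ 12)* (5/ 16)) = -12716/ 5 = -2543.20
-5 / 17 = -0.29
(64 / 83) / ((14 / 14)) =64 / 83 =0.77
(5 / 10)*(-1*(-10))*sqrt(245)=35*sqrt(5)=78.26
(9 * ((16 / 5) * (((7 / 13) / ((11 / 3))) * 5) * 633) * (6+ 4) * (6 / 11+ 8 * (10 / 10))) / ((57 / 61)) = 36586589760 / 29887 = 1224164.01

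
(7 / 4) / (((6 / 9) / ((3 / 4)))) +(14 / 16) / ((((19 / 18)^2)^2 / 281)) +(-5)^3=312877391 / 4170272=75.03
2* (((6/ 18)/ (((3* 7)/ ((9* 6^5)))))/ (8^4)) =243/ 448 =0.54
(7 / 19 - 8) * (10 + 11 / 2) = -4495 / 38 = -118.29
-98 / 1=-98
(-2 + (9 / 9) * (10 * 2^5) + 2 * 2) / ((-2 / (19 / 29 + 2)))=-12397 / 29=-427.48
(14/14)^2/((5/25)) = 5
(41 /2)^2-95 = 1301 /4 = 325.25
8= 8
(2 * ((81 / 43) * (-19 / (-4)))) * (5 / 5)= 1539 / 86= 17.90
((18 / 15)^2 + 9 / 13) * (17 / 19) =11781 / 6175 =1.91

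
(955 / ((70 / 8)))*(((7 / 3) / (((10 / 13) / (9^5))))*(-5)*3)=-293237334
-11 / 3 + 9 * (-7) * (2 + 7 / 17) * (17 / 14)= -1129 / 6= -188.17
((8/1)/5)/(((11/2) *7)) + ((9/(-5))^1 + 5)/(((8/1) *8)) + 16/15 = 5351/4620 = 1.16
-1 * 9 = -9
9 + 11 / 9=92 / 9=10.22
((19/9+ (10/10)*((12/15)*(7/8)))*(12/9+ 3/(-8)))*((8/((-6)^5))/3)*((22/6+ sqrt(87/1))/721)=-5819*sqrt(87)/4541261760-64009/13623785280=-0.00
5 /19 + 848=16117 /19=848.26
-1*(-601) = 601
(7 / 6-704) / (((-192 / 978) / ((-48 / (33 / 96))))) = -5498968 / 11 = -499906.18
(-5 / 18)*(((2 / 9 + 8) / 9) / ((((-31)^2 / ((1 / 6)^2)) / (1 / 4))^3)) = -185 / 1931902335935778816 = -0.00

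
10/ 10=1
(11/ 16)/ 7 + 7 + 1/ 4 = 823/ 112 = 7.35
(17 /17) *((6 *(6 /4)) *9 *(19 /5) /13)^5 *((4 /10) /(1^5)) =17267246737063398 /5801453125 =2976365.81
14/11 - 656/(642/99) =-117566/1177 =-99.89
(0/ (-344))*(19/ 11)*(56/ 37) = 0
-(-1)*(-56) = -56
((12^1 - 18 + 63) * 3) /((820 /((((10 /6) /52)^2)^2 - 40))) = -90020613817 /10791945216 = -8.34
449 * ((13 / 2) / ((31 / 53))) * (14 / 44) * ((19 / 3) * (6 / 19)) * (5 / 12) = 10827635 / 8184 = 1323.02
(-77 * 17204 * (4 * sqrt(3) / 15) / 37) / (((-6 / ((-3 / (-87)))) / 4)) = 10597664 * sqrt(3) / 48285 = 380.15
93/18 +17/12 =79/12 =6.58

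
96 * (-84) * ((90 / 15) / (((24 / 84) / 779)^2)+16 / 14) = -359677097280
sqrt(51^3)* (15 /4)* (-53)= -40545* sqrt(51) /4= -72387.30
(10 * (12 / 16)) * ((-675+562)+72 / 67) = -112485 / 134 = -839.44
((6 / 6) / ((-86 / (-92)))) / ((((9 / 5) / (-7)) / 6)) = -3220 / 129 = -24.96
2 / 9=0.22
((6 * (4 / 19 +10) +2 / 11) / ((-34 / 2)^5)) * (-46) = 590732 / 296750113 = 0.00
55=55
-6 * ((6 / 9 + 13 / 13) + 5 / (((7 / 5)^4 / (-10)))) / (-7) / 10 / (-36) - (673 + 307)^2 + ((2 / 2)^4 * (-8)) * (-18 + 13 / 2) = -581036259667 / 605052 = -960307.97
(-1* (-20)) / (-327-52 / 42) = -0.06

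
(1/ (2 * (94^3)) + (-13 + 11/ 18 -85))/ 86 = -1.13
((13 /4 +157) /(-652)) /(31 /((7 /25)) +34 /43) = -192941 /87532304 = -0.00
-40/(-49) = 40/49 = 0.82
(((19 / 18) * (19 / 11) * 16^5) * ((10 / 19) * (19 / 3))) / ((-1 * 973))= -1892679680 / 288981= -6549.50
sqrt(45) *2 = 6 *sqrt(5) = 13.42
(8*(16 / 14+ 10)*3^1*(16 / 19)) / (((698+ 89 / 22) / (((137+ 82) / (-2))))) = -72154368 / 2054185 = -35.13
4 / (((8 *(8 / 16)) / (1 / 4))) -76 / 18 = -143 / 36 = -3.97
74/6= 37/3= 12.33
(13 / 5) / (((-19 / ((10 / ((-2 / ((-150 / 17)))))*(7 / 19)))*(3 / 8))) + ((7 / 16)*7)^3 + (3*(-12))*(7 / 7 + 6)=-5761644791 / 25137152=-229.21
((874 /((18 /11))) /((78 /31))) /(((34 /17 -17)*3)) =-149017 /31590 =-4.72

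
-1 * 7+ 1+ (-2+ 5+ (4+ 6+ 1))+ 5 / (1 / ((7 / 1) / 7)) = 13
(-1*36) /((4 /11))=-99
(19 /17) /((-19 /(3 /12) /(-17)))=1 /4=0.25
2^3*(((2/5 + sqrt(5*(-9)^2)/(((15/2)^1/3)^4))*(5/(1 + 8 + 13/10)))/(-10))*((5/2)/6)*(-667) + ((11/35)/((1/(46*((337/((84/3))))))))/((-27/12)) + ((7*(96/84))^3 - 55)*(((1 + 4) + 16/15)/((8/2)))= 64032*sqrt(5)/2575 + 598633303/908460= 714.56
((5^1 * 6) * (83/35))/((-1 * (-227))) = 498/1589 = 0.31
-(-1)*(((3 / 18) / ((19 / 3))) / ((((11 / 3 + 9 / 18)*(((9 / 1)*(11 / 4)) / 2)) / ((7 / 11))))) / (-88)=-7 / 1896675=-0.00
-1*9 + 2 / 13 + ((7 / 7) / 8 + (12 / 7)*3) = -2605 / 728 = -3.58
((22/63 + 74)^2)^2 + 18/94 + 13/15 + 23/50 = 1131189667258043461/37019458350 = 30556623.94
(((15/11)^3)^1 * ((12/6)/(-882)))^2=140625/4253517961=0.00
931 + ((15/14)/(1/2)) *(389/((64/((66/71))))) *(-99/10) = 25800659/31808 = 811.14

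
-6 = -6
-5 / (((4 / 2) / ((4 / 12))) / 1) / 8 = -5 / 48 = -0.10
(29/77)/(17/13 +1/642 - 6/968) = 5324748/18422705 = 0.29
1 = 1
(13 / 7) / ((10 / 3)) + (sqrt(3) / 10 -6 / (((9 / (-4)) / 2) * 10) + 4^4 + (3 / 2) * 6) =sqrt(3) / 10 + 55879 / 210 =266.26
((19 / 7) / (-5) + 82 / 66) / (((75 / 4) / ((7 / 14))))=1616 / 86625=0.02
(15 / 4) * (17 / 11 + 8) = 1575 / 44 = 35.80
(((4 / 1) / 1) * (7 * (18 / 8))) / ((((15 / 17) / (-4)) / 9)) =-12852 / 5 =-2570.40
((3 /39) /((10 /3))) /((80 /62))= 93 /5200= 0.02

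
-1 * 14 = -14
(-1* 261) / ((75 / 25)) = -87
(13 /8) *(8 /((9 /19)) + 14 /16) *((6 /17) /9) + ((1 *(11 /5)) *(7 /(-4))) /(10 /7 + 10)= 583949 /734400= 0.80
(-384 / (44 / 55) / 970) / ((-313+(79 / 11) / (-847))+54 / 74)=5515664 / 3480733159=0.00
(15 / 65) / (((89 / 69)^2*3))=4761 / 102973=0.05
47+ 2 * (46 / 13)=703 / 13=54.08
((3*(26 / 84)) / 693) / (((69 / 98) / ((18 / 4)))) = 13 / 1518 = 0.01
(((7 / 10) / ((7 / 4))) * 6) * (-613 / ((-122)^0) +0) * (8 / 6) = -9808 / 5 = -1961.60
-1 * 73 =-73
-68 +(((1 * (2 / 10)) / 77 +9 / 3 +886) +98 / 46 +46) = 7696173 / 8855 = 869.13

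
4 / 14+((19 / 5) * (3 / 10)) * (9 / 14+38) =31037 / 700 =44.34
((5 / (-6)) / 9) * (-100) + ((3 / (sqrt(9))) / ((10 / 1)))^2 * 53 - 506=-496.21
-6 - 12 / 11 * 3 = -102 / 11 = -9.27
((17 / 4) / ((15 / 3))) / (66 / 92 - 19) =-391 / 8410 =-0.05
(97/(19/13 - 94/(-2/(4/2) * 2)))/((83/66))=13871/8715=1.59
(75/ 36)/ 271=0.01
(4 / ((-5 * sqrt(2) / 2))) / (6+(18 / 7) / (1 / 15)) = -7 * sqrt(2) / 390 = -0.03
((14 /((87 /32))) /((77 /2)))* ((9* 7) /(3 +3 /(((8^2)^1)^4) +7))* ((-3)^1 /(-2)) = 67645734912 /53519319997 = 1.26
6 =6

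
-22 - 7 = -29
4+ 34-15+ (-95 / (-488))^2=5486337 / 238144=23.04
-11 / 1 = -11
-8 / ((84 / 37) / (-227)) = 16798 / 21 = 799.90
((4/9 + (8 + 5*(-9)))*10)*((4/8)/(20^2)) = -329/720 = -0.46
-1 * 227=-227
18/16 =9/8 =1.12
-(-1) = 1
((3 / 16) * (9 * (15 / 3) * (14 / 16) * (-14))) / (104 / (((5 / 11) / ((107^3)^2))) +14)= -0.00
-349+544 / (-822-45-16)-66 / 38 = -5894648 / 16777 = -351.35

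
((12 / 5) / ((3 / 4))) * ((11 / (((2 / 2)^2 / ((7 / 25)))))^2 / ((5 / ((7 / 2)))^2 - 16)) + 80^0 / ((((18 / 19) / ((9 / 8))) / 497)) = 5027509781 / 8550000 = 588.01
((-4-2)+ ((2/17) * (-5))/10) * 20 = -2060/17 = -121.18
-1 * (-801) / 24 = 267 / 8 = 33.38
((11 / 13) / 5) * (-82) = -902 / 65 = -13.88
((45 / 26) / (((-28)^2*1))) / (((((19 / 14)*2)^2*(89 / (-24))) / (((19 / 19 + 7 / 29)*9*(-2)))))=21870 / 12112633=0.00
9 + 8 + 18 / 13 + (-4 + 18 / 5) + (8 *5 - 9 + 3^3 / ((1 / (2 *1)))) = 6694 / 65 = 102.98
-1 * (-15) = 15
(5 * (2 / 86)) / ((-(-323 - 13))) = 5 / 14448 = 0.00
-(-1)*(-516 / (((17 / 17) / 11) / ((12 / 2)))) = -34056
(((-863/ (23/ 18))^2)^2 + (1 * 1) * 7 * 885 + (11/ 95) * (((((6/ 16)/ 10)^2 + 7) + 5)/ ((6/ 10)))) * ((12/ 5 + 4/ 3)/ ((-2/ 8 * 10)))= -49563826855536077769671/ 159509370000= -310726741980.96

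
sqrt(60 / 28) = sqrt(105) / 7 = 1.46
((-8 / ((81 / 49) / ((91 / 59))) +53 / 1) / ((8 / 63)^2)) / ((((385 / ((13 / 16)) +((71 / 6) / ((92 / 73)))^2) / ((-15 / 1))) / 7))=-69297208528275 / 131345917823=-527.59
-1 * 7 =-7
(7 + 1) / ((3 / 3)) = 8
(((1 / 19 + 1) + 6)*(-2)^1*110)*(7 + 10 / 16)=-224785 / 19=-11830.79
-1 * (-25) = 25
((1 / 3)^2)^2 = 1 / 81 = 0.01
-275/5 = -55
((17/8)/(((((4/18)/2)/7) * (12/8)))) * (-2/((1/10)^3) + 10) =-355215/2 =-177607.50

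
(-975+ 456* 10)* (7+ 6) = 46605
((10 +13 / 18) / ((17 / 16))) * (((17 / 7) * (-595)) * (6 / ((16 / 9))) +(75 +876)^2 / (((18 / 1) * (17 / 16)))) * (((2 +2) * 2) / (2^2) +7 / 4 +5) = 3745013.16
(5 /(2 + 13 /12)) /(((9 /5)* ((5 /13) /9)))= 780 /37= 21.08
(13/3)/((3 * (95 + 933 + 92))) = 13/10080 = 0.00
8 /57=0.14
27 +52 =79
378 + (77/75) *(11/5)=142597/375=380.26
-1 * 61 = -61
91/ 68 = 1.34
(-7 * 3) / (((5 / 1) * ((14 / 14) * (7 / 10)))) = -6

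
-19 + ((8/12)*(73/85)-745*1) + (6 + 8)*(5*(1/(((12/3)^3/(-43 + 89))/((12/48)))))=-12253861/16320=-750.85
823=823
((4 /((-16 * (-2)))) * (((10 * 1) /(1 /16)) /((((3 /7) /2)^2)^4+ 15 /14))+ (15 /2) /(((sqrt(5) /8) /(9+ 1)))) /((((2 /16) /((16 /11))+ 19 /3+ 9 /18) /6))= 22668119900160 /1400424211499+ 276480 * sqrt(5) /2657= 248.87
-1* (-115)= 115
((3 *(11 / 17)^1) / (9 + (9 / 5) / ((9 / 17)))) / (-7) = -165 / 7378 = -0.02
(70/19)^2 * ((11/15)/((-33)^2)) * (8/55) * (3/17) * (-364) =-570752/6683193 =-0.09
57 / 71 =0.80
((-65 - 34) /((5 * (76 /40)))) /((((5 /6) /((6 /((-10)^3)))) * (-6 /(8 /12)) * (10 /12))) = -594 /59375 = -0.01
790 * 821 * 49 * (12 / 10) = 38137092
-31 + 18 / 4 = -53 / 2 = -26.50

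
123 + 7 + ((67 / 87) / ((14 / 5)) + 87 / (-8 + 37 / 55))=58117895 / 490854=118.40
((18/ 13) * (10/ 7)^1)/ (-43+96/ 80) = -900/ 19019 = -0.05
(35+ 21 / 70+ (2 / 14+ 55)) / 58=6331 / 4060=1.56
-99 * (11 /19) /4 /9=-121 /76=-1.59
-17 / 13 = -1.31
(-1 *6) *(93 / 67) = -8.33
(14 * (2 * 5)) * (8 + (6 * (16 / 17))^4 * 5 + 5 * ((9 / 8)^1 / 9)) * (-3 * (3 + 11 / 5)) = -929059728597 / 83521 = -11123666.25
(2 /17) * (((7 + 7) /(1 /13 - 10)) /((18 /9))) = -182 /2193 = -0.08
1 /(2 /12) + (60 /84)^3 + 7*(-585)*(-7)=9834278 /343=28671.36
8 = 8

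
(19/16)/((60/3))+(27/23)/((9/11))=10997/7360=1.49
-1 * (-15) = 15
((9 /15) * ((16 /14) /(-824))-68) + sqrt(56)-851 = -3312998 /3605 + 2 * sqrt(14) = -911.52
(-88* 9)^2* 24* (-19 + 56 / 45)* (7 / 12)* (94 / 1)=-73284228864 / 5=-14656845772.80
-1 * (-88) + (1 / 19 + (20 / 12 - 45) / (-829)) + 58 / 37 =156779851 / 1748361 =89.67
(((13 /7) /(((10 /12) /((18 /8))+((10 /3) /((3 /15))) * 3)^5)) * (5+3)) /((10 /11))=2051893701 /40710139904000000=0.00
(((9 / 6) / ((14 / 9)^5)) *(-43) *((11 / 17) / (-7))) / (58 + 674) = 0.00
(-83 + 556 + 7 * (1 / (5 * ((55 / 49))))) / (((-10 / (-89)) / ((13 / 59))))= 75446813 / 81125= 930.01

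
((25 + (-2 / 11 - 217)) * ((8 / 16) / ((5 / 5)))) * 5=-5285 / 11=-480.45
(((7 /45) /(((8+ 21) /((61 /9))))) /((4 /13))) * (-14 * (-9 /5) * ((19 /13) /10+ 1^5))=445361 /130500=3.41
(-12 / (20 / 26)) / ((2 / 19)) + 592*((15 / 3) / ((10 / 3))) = 3699 / 5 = 739.80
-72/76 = -18/19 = -0.95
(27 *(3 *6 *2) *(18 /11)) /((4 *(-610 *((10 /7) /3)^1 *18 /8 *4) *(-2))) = 5103 /67100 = 0.08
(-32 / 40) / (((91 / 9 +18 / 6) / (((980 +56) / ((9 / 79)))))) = -163688 / 295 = -554.87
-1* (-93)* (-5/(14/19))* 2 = -8835/7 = -1262.14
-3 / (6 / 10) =-5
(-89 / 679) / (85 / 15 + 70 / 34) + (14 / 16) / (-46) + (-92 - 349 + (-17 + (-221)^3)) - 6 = -531348318322317 / 49224784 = -10794325.04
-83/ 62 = -1.34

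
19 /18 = 1.06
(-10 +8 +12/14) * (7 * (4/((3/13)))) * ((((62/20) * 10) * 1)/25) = -171.95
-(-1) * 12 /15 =4 /5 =0.80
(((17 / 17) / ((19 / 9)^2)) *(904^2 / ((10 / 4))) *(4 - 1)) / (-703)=-313.00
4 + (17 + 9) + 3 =33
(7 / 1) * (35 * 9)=2205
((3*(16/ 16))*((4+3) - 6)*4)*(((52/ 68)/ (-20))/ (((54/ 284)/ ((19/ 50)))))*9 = -17537/ 2125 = -8.25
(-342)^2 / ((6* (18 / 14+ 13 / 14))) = 8803.74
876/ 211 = 4.15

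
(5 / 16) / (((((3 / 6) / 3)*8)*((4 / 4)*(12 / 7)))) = 35 / 256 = 0.14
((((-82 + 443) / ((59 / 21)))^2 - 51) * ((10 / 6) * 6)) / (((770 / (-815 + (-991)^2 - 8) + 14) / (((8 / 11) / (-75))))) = -29984120154528 / 263028192581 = -114.00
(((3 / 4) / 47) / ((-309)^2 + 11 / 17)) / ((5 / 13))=663 / 1525796720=0.00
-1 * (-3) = 3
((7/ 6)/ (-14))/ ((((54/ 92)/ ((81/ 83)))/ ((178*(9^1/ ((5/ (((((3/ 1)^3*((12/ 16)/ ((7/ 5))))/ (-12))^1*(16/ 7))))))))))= 497421/ 4067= 122.31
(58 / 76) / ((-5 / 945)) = -144.24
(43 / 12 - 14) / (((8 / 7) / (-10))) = 4375 / 48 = 91.15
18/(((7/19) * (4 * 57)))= 3/14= 0.21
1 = 1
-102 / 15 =-34 / 5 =-6.80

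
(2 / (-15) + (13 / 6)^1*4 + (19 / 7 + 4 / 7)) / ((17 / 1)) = 73 / 105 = 0.70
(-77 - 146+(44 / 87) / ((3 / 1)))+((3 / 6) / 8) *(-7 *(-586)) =70039 / 2088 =33.54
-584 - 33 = -617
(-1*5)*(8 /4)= -10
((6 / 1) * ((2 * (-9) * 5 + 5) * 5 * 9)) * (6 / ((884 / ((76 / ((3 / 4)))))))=-205200 / 13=-15784.62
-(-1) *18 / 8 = 9 / 4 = 2.25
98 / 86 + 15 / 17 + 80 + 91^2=6113369 / 731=8363.02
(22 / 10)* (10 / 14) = 11 / 7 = 1.57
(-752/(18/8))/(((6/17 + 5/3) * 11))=-51136/3399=-15.04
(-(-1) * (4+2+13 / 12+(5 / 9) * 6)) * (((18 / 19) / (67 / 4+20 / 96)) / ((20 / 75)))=16875 / 7733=2.18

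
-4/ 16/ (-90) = 0.00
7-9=-2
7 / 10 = 0.70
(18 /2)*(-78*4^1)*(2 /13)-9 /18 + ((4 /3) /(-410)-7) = -540589 /1230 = -439.50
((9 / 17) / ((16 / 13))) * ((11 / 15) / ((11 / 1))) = 39 / 1360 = 0.03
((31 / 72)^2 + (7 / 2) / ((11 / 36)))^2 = 440570700025 / 3251736576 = 135.49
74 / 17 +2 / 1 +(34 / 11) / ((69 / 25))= 96422 / 12903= 7.47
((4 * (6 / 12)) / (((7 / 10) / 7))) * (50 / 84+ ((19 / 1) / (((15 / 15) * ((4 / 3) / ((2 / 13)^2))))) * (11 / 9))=71510 / 3549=20.15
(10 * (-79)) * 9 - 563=-7673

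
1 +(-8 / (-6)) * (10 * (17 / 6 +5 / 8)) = 424 / 9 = 47.11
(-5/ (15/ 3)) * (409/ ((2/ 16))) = -3272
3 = 3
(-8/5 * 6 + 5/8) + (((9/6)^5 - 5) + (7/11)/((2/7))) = -7311/1760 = -4.15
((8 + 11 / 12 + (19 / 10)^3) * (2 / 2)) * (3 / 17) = 47327 / 17000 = 2.78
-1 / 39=-0.03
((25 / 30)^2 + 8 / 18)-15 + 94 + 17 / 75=72329 / 900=80.37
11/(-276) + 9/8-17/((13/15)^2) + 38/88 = -21668741/1026168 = -21.12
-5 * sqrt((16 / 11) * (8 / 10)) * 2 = -10.79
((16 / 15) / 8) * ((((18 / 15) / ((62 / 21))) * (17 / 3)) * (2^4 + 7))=5474 / 775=7.06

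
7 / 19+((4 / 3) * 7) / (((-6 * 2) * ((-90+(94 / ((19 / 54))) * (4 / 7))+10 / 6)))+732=1071451226 / 1463019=732.36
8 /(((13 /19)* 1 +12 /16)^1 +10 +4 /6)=1824 /2759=0.66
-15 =-15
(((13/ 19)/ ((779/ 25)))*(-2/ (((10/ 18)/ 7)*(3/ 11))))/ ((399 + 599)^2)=-15015/ 7370927602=-0.00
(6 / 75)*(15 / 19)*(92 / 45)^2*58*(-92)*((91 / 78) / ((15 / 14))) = -4426062592 / 2885625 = -1533.83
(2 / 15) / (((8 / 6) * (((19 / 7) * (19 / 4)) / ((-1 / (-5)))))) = 14 / 9025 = 0.00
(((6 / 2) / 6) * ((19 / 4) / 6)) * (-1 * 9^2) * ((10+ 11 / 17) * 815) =-75675195 / 272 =-278217.63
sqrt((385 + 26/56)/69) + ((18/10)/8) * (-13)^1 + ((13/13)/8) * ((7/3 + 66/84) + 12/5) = -751/336 + sqrt(5213019)/966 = 0.13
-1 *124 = -124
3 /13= 0.23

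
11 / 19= 0.58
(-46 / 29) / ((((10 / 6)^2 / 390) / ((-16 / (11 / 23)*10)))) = 23766912 / 319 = 74504.43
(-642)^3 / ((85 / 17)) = -264609288 / 5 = -52921857.60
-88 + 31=-57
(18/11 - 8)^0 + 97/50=147/50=2.94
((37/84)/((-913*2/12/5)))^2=34225/163379524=0.00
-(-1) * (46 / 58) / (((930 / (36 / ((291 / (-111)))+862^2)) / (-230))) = -145740.83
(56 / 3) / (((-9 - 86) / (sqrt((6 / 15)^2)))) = -112 / 1425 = -0.08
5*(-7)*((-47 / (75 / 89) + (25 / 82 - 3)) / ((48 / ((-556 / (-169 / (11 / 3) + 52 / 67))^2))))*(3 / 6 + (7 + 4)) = 86793888947504387 / 1175907702060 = 73810.12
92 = 92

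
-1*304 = -304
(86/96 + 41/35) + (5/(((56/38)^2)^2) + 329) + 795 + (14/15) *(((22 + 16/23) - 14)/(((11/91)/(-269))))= -16933.79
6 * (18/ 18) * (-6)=-36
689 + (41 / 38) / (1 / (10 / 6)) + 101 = 90265 / 114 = 791.80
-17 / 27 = -0.63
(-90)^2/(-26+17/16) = -43200/133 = -324.81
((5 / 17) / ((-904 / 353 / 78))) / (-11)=68835 / 84524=0.81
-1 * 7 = -7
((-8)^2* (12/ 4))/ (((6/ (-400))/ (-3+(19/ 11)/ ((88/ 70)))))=2518400/ 121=20813.22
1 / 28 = 0.04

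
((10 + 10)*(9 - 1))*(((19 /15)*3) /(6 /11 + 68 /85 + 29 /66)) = 10560 /31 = 340.65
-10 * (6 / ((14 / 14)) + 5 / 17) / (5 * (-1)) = 214 / 17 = 12.59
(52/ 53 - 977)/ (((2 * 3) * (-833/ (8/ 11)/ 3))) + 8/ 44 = 0.61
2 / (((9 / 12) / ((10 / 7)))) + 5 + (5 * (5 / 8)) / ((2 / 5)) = 5585 / 336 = 16.62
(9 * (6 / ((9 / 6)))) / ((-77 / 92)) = -3312 / 77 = -43.01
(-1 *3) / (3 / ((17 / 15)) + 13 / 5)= -255 / 446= -0.57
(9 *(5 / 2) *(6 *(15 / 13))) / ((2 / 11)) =22275 / 26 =856.73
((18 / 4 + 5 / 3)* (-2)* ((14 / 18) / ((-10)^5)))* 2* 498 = 21497 / 225000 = 0.10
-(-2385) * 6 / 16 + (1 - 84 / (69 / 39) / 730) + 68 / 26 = 783960661 / 873080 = 897.93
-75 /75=-1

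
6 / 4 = 3 / 2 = 1.50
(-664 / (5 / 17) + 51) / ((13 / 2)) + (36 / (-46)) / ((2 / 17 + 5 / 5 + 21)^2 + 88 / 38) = -9131509693 / 26898638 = -339.48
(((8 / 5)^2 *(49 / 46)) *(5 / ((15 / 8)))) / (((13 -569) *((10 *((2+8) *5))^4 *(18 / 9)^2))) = -49 / 936621093750000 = -0.00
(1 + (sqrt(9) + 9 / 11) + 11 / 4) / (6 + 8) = 333 / 616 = 0.54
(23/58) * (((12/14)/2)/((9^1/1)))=23/1218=0.02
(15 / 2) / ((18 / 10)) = 25 / 6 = 4.17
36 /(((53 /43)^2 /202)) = 13445928 /2809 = 4786.73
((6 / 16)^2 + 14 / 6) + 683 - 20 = 127771 / 192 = 665.47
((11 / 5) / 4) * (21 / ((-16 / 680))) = -3927 / 8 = -490.88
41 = 41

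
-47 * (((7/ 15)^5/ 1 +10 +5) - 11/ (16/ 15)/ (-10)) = -754.51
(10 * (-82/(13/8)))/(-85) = 1312/221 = 5.94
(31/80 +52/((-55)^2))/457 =19587/22118800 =0.00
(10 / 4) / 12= 5 / 24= 0.21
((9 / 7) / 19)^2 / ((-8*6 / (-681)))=18387 / 283024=0.06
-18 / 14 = -9 / 7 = -1.29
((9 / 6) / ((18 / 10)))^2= 25 / 36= 0.69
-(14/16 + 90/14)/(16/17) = -6953/896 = -7.76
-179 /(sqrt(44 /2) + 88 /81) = 57996 /6209 - 1174419 * sqrt(22) /136598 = -30.99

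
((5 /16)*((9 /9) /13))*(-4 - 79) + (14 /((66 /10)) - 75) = -513935 /6864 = -74.87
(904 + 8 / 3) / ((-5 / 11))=-5984 / 3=-1994.67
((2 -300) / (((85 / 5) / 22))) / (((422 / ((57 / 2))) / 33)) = -3082959 / 3587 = -859.48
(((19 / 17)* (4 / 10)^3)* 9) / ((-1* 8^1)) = -171 / 2125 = -0.08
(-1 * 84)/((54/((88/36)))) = -308/81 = -3.80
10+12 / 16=43 / 4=10.75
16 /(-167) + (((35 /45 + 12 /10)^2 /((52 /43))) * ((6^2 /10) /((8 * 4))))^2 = 5356201402703 /146308032000000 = 0.04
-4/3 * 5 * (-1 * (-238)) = -4760/3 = -1586.67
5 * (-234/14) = -585/7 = -83.57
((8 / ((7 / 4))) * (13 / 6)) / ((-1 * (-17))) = 208 / 357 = 0.58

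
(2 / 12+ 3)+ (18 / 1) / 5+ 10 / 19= 7.29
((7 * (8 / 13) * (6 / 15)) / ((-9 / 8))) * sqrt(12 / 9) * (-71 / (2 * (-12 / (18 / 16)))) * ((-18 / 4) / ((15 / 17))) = 16898 * sqrt(3) / 975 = 30.02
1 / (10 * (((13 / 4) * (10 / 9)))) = 9 / 325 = 0.03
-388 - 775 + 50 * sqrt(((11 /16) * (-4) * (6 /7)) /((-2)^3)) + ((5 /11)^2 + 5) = -1130.65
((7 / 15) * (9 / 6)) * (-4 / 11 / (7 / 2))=-4 / 55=-0.07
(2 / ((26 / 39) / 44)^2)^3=661231600128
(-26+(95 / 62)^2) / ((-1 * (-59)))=-1541 / 3844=-0.40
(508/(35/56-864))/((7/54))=-219456/48349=-4.54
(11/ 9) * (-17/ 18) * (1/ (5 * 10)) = -187/ 8100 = -0.02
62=62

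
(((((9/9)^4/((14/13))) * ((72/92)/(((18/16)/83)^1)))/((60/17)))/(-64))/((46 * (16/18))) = -55029/9479680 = -0.01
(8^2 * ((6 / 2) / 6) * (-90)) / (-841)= 2880 / 841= 3.42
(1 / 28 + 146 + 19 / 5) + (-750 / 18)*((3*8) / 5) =-7023 / 140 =-50.16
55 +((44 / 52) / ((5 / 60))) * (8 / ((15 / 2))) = 4279 / 65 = 65.83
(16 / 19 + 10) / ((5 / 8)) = 17.35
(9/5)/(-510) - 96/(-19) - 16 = -10.95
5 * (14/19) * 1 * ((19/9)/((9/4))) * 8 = 2240/81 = 27.65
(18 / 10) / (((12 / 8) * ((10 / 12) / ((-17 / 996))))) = -51 / 2075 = -0.02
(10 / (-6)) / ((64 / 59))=-295 / 192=-1.54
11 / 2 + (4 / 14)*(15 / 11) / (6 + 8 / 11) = 2879 / 518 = 5.56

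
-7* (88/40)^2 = -847/25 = -33.88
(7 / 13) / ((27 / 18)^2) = 28 / 117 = 0.24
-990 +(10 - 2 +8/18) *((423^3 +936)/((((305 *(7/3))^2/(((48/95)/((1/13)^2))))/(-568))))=-1394985734690742/22791125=-61207410.11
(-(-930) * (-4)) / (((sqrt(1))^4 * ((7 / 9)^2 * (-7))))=301320 / 343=878.48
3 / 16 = 0.19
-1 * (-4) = 4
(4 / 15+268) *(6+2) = 32192 / 15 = 2146.13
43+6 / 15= 43.40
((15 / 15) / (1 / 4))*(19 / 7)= 10.86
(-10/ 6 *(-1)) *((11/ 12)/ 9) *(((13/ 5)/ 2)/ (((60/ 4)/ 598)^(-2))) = 275/ 1980576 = 0.00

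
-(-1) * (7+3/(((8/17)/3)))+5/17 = 3593/136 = 26.42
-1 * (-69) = 69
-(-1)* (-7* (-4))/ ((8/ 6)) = 21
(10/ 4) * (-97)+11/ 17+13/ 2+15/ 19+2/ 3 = -226646/ 969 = -233.90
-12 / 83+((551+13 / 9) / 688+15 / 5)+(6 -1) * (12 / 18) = 898325 / 128484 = 6.99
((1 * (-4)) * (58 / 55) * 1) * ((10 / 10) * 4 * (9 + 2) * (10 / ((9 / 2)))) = -3712 / 9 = -412.44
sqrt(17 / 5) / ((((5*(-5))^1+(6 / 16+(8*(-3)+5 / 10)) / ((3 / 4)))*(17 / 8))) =-48*sqrt(85) / 28475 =-0.02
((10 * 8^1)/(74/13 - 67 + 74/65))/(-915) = 1040/715713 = 0.00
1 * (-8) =-8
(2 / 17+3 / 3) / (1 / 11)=209 / 17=12.29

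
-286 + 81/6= -545/2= -272.50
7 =7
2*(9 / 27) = 2 / 3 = 0.67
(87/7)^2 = 7569/49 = 154.47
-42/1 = -42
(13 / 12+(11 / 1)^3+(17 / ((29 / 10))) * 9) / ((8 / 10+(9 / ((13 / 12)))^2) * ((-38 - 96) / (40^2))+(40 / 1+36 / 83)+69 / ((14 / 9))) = 17.54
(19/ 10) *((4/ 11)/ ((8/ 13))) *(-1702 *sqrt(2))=-210197 *sqrt(2)/ 110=-2702.39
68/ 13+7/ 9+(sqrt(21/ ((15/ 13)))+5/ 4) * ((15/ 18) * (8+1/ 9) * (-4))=-146 * sqrt(455)/ 27 - 19507/ 702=-143.13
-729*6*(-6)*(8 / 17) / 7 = 209952 / 119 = 1764.30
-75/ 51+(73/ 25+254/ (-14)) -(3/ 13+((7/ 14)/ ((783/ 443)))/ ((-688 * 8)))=-5641670402591/ 333350035200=-16.92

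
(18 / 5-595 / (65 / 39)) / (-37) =1767 / 185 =9.55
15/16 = 0.94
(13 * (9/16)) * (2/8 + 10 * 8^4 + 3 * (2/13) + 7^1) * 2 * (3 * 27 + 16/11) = 49402870.24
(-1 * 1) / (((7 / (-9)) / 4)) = 36 / 7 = 5.14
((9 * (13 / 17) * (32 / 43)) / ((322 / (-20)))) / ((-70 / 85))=18720 / 48461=0.39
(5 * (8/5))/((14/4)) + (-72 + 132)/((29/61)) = 26084/203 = 128.49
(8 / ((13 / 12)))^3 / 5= 884736 / 10985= 80.54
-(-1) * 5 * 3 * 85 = 1275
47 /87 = 0.54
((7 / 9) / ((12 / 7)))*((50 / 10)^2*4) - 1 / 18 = 2447 / 54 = 45.31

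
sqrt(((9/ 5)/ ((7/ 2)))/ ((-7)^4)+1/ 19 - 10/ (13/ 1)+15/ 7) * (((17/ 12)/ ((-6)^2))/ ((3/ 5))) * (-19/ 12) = -17 * sqrt(7110218570)/ 11557728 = -0.12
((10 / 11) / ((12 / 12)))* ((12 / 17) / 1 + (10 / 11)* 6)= 11520 / 2057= 5.60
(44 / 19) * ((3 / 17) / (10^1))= 66 / 1615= 0.04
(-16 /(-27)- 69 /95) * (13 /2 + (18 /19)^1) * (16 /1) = -776552 /48735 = -15.93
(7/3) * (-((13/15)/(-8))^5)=2599051/74649600000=0.00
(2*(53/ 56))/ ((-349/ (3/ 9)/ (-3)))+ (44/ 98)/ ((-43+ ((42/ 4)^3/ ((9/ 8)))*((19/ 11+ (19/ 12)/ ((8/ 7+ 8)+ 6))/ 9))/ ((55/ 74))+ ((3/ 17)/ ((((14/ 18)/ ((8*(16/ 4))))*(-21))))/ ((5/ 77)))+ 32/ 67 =9537522505007725/ 19661371914707404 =0.49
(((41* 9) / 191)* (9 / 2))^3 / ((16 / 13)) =476156787093 / 891887488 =533.88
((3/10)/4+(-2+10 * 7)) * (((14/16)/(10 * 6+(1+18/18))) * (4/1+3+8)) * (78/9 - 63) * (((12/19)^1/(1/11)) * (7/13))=-717703833/245024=-2929.12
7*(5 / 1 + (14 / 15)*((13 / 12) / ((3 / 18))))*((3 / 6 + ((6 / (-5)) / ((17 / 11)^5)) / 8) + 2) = 192.35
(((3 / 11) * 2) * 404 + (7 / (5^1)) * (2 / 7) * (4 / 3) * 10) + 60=285.70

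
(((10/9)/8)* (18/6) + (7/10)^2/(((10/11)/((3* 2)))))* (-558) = -2037.07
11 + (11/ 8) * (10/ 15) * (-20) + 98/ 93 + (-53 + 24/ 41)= -223801/ 3813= -58.69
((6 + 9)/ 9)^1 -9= -22/ 3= -7.33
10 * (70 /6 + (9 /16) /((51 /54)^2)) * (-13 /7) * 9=-8316165 /4046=-2055.40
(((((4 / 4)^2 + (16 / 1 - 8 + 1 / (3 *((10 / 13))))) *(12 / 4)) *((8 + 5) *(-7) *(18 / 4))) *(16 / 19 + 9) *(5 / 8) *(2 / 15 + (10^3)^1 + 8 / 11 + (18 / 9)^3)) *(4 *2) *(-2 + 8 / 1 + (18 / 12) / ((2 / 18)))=-4263317958627 / 380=-11219257785.86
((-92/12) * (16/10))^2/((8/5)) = 4232/45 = 94.04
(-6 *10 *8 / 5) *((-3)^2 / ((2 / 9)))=-3888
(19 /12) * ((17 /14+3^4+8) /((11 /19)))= 151981 /616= 246.72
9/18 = 1/2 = 0.50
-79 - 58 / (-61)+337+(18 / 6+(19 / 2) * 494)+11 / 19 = 5743459 / 1159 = 4955.53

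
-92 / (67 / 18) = -1656 / 67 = -24.72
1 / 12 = 0.08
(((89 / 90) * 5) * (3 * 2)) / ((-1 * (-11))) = 89 / 33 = 2.70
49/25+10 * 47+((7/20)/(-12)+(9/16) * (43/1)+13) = 305471/600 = 509.12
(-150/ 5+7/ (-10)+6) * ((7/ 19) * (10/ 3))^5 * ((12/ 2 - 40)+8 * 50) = -266559020000/ 10556001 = -25251.89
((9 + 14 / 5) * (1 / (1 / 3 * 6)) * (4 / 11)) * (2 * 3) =708 / 55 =12.87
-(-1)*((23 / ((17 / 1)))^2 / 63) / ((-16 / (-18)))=529 / 16184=0.03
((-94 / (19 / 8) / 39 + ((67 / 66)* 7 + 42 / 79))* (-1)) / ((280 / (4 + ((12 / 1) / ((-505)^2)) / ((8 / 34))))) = -158203255001 / 1672037749200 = -0.09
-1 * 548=-548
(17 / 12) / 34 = 0.04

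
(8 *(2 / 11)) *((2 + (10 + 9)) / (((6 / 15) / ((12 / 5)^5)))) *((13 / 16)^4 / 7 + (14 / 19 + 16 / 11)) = 31504123557 / 2299000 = 13703.40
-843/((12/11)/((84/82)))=-64911/82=-791.60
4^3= 64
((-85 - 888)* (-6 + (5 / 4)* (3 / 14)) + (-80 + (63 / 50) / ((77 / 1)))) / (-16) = -12094261 / 35200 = -343.59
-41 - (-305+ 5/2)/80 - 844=-28199/32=-881.22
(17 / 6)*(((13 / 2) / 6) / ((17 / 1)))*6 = 13 / 12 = 1.08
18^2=324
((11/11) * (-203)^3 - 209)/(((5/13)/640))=-13920418304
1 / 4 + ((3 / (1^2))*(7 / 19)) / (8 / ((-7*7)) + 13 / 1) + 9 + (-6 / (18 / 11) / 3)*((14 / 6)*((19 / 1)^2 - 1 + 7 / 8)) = -2632594987 / 2581416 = -1019.83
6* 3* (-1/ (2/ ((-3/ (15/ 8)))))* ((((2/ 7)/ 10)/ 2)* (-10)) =-72/ 35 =-2.06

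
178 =178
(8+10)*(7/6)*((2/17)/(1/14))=588/17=34.59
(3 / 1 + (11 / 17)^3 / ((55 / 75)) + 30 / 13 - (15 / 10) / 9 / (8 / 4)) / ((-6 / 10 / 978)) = -3494096525 / 383214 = -9117.87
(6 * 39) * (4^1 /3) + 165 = 477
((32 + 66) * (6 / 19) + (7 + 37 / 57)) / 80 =55 / 114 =0.48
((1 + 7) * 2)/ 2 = 8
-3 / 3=-1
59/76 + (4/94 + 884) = 3160573/3572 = 884.82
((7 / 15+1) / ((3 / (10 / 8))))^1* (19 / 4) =209 / 72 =2.90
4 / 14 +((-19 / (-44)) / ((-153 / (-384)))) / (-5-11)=856 / 3927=0.22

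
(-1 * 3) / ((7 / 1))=-3 / 7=-0.43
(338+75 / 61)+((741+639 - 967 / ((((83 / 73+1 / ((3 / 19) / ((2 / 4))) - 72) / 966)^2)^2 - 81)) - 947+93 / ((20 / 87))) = 752936625771784823762652257253 / 633402340163388049592957900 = 1188.72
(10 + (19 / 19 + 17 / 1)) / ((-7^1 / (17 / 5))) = -68 / 5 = -13.60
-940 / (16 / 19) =-4465 / 4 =-1116.25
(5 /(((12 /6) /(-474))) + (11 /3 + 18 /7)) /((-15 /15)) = 24754 /21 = 1178.76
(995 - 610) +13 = 398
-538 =-538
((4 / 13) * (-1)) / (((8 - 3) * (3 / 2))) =-8 / 195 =-0.04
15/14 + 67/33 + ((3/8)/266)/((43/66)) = 669473/215688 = 3.10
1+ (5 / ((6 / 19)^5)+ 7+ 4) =12473807 / 7776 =1604.14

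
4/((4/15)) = 15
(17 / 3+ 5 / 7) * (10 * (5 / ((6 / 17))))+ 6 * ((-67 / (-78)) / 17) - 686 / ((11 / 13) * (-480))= 11100044699 / 12252240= 905.96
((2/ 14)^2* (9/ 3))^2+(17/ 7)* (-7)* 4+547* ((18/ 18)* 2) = 2463435/ 2401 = 1026.00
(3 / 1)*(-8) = -24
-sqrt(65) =-8.06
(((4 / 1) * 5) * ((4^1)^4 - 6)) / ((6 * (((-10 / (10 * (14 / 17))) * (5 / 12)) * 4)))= -7000 / 17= -411.76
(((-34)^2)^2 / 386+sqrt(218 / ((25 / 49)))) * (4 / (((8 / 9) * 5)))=63 * sqrt(218) / 50+3006756 / 965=3134.41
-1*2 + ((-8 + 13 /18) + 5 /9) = -157 /18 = -8.72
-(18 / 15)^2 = -36 / 25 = -1.44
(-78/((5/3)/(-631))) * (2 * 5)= 295308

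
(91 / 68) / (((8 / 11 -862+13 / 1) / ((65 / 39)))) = -0.00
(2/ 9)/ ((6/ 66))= 22/ 9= 2.44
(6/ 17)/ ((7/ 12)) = 72/ 119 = 0.61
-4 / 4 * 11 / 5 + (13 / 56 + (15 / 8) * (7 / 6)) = 0.22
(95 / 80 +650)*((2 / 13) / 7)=14.31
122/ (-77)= -122/ 77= -1.58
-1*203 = -203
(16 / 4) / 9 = 4 / 9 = 0.44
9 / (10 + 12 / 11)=99 / 122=0.81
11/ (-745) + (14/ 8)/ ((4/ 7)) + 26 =346249/ 11920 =29.05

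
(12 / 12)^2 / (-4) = -1 / 4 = -0.25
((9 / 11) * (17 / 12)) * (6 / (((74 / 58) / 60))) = 133110 / 407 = 327.05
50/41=1.22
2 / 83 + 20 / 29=1718 / 2407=0.71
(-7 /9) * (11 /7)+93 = 826 /9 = 91.78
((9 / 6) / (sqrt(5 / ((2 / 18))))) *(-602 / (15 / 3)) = -301 *sqrt(5) / 25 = -26.92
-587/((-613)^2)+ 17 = 6387486/375769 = 17.00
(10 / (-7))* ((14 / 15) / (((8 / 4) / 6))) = -4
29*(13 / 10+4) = 1537 / 10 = 153.70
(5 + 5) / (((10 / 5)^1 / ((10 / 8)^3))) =625 / 64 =9.77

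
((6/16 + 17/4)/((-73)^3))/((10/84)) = -777/7780340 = -0.00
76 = 76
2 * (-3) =-6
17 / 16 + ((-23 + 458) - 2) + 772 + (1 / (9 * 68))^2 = 225861737 / 187272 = 1206.06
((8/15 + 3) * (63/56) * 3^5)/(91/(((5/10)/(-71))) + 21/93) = -399249/5341000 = -0.07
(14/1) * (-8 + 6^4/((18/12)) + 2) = 12012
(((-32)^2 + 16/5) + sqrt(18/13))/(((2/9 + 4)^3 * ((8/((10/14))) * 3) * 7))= 3645 * sqrt(26)/279627712 + 78003/1344364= 0.06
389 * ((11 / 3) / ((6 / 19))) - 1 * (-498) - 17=89959 / 18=4997.72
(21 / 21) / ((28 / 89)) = 89 / 28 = 3.18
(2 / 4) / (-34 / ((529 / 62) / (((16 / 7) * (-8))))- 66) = 3703 / 50852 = 0.07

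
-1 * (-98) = 98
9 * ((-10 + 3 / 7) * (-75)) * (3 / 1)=135675 / 7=19382.14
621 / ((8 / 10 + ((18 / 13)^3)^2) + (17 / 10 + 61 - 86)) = -666099642 / 16575773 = -40.19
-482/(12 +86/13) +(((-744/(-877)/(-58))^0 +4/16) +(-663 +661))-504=-256831/484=-530.64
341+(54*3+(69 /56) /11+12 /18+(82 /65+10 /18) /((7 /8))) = 182290037 /360360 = 505.86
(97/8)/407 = 97/3256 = 0.03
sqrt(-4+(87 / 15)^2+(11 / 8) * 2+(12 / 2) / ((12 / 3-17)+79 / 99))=4 * sqrt(1136426) / 755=5.65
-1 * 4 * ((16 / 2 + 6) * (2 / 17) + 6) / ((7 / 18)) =-9360 / 119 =-78.66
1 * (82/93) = 82/93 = 0.88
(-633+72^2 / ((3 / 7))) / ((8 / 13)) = 149019 / 8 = 18627.38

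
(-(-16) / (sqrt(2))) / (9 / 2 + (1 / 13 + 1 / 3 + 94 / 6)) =208 * sqrt(2) / 535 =0.55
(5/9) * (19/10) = 19/18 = 1.06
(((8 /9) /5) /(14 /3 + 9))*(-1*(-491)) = 3928 /615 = 6.39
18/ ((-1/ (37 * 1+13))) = -900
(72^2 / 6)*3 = 2592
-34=-34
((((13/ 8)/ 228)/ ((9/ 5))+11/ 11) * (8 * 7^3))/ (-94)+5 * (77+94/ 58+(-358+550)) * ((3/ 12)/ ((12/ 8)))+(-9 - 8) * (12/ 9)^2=928495397/ 5593752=165.99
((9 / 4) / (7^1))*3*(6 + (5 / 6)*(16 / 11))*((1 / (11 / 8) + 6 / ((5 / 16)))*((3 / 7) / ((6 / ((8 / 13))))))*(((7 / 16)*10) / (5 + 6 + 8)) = 41922 / 29887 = 1.40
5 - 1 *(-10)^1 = 15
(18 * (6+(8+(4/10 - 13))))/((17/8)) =1008/85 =11.86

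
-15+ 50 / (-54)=-430 / 27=-15.93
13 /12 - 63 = -743 /12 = -61.92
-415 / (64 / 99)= -41085 / 64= -641.95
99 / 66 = 3 / 2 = 1.50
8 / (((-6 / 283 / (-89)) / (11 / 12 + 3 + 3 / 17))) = 21031145 / 153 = 137458.46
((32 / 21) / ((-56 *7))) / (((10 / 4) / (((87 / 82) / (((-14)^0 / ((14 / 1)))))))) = -232 / 10045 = -0.02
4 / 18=2 / 9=0.22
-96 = -96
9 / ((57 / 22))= 66 / 19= 3.47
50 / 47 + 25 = 26.06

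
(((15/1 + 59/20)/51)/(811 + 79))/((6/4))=359/1361700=0.00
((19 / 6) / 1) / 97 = 19 / 582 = 0.03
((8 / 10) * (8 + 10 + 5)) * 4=368 / 5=73.60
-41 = -41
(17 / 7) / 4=17 / 28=0.61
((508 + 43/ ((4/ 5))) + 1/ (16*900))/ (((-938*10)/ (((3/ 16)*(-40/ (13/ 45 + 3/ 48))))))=1.28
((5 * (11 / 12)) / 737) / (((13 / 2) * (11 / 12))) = 10 / 9581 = 0.00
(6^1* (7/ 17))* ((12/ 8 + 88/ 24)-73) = -2849/ 17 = -167.59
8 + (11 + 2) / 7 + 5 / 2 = 173 / 14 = 12.36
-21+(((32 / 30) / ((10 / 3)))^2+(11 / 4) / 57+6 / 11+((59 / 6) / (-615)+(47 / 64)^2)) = -3905275627951 / 197429760000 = -19.78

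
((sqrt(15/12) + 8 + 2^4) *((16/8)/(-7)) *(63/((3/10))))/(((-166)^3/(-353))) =-63540/571787-5295 *sqrt(5)/2287148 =-0.12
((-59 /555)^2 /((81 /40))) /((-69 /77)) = -2144296 /344310345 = -0.01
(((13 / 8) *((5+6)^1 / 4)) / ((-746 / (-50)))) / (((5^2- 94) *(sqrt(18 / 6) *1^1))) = -3575 *sqrt(3) / 2470752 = -0.00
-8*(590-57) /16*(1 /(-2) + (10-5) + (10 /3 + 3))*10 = -173225 /6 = -28870.83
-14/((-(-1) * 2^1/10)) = -70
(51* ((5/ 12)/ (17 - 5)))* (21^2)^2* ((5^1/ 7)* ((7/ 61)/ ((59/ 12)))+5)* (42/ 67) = 2089255900725/ 1929064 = 1083041.26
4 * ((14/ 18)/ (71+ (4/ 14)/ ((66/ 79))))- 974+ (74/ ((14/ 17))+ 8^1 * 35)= -52266667/ 86520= -604.10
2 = 2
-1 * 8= -8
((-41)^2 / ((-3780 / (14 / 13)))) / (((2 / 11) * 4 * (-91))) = 18491 / 2555280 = 0.01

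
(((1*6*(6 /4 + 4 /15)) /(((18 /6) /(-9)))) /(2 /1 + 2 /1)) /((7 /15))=-477 /28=-17.04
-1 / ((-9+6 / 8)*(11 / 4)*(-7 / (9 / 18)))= -8 / 2541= -0.00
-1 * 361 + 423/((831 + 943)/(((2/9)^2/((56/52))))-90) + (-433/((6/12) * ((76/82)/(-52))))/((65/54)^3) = 615320530687068/22377057625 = 27497.83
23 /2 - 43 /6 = 13 /3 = 4.33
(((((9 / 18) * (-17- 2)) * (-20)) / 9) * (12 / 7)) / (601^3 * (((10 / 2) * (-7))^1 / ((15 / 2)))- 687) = -152 / 4254806185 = -0.00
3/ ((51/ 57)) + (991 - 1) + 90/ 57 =321363/ 323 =994.93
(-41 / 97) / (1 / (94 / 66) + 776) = -0.00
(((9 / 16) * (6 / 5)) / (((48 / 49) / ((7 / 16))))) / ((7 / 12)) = 1323 / 2560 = 0.52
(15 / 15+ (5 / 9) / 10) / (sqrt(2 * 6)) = 19 * sqrt(3) / 108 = 0.30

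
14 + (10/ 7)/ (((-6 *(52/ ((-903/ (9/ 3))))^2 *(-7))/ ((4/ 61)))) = 1741157/ 123708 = 14.07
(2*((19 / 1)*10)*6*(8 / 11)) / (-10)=-1824 / 11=-165.82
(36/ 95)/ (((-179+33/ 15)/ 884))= -1.89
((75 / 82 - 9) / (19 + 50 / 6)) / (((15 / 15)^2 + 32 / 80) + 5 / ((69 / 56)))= -686205 / 12661292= -0.05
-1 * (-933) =933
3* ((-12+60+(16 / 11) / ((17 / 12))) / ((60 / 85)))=2292 / 11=208.36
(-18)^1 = -18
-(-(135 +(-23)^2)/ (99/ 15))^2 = -11022400/ 1089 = -10121.58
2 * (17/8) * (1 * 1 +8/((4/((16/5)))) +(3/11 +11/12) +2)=118813/2640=45.00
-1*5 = -5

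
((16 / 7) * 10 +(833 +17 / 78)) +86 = 514373 / 546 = 942.08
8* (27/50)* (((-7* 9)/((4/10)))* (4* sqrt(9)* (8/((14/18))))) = -419904/5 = -83980.80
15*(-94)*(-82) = 115620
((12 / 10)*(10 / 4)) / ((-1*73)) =-3 / 73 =-0.04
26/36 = 13/18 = 0.72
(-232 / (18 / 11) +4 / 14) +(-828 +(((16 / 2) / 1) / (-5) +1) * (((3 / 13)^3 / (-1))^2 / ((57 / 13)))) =-2154394262057 / 2222188605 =-969.49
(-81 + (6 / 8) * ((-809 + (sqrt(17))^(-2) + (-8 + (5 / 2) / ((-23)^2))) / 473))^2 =7842636303985791441 / 1158007686958144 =6772.53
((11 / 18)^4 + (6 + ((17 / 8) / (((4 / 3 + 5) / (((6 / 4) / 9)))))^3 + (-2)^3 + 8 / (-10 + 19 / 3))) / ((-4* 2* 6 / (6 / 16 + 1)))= 8195933130757 / 70781866868736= 0.12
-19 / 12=-1.58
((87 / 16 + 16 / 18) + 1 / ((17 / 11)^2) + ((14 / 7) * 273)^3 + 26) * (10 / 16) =33869466408475 / 332928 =101732105.47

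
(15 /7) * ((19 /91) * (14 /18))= 95 /273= 0.35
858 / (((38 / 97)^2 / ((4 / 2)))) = 4036461 / 361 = 11181.33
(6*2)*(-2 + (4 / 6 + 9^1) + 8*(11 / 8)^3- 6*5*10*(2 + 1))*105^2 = -115304273.44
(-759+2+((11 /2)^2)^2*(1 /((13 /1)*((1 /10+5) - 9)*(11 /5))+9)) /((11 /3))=60599549 /29744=2037.37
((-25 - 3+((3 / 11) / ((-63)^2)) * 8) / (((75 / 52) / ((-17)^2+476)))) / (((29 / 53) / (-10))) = 38182131104 / 140679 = 271413.15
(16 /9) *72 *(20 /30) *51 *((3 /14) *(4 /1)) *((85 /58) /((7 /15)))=16646400 /1421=11714.57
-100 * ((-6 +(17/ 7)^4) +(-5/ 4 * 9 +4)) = -5170775/ 2401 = -2153.59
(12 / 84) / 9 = 1 / 63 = 0.02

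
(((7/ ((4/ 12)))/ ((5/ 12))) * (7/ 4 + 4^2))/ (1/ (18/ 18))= 4473/ 5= 894.60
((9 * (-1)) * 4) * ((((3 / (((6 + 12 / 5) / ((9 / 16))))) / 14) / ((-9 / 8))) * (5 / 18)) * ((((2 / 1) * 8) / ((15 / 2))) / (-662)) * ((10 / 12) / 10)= -5 / 145971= -0.00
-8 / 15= -0.53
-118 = -118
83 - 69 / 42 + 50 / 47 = 54233 / 658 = 82.42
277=277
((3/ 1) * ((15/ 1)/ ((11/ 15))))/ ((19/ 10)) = 6750/ 209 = 32.30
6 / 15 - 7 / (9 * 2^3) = 109 / 360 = 0.30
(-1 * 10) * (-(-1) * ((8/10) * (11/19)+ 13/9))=-3262/171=-19.08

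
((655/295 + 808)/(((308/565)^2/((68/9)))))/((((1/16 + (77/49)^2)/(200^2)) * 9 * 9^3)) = 8301392495200000/167355671967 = 49603.29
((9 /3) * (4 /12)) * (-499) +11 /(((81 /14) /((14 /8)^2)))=-319579 /648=-493.18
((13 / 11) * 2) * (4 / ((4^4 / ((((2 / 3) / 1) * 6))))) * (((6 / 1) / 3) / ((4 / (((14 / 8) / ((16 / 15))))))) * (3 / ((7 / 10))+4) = 5655 / 5632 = 1.00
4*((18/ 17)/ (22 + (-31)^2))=72/ 16711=0.00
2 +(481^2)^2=53527912323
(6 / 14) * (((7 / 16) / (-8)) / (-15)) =1 / 640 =0.00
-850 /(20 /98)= -4165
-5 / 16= -0.31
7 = 7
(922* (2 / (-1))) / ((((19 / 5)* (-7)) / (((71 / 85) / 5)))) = 130924 / 11305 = 11.58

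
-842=-842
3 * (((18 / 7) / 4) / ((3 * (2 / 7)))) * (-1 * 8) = -18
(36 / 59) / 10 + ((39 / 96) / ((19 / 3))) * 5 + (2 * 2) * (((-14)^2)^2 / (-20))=-1377990283 / 179360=-7682.82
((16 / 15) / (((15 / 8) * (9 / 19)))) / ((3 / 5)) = 2432 / 1215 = 2.00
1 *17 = 17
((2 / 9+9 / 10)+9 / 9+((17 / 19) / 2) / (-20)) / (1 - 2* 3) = -14363 / 34200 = -0.42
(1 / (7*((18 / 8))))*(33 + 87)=7.62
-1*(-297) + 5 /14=4163 /14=297.36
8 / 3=2.67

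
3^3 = 27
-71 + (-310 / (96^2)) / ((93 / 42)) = -163619 / 2304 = -71.02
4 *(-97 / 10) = -194 / 5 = -38.80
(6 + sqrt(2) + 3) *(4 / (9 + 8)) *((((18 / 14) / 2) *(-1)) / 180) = -9 / 1190 - sqrt(2) / 1190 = -0.01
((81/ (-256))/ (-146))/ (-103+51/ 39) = -1053/ 49411072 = -0.00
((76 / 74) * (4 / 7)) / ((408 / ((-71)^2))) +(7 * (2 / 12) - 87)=-2075987 / 26418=-78.58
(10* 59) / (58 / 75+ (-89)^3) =-44250 / 52872617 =-0.00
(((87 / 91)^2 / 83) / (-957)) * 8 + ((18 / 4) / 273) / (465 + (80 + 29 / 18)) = -4604703 / 74388280967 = -0.00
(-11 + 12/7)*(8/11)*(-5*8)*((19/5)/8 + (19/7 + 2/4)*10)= 4749160/539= 8811.06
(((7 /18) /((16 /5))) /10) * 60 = 35 /48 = 0.73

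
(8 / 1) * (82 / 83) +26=2814 / 83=33.90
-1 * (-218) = 218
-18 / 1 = -18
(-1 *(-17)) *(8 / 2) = 68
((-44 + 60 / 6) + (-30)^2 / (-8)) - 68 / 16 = -603 / 4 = -150.75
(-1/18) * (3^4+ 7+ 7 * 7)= -137/18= -7.61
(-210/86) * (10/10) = -105/43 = -2.44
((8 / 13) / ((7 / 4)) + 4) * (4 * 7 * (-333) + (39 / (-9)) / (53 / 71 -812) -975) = -234911870160 / 5241509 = -44817.60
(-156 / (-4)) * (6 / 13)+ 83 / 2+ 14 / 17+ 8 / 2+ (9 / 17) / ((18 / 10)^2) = 19733 / 306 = 64.49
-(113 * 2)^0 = -1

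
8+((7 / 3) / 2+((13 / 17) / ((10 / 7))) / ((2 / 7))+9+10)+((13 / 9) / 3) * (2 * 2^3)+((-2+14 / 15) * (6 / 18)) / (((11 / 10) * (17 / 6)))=3799859 / 100980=37.63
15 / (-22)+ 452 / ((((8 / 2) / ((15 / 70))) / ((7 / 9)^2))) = 4148 / 297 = 13.97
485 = 485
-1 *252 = -252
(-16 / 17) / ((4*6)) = -2 / 51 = -0.04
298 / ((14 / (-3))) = -447 / 7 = -63.86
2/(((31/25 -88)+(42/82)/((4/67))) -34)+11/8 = 4993751/3679528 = 1.36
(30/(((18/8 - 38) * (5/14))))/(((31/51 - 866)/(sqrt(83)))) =0.02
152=152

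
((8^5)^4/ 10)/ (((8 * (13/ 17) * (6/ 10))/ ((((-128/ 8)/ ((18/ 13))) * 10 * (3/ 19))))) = -97998327891581992960/ 171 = -573089636792877151.81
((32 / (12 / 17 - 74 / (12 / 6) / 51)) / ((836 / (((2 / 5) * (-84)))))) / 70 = 4896 / 5225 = 0.94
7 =7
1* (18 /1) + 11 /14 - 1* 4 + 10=347 /14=24.79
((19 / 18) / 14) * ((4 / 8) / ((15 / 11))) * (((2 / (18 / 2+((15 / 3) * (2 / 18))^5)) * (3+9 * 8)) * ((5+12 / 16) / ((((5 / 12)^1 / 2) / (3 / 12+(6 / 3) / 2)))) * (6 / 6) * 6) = 61706205 / 650776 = 94.82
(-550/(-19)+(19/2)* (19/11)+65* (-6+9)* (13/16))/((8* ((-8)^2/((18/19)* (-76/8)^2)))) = 6133383/180224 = 34.03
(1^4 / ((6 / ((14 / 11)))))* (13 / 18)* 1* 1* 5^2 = 2275 / 594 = 3.83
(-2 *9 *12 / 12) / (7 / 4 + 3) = -72 / 19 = -3.79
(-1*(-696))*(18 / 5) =12528 / 5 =2505.60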